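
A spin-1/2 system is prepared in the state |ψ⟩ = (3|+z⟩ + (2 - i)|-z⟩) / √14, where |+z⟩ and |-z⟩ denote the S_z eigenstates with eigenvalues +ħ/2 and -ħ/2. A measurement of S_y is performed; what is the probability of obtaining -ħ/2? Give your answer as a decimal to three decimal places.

0.714

|-y⟩ = (|+z⟩ - i|-z⟩)/√2, so ⟨-y|ψ⟩ = (4 + 2i) / (√2·√14).
P = |4 + 2i|² / 28 = 20/28.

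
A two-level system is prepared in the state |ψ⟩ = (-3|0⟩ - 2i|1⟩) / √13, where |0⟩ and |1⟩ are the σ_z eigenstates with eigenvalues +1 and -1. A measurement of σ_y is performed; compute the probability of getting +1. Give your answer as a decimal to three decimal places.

0.962

|+y⟩ = (|0⟩ + i|1⟩)/√2, so ⟨+y|ψ⟩ = (-5) / (√2·√13).
P = |-5|² / 26 = 25/26.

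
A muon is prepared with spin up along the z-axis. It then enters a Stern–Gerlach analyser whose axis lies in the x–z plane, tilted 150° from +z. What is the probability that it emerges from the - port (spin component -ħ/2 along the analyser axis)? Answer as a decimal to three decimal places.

For spin-½, the probability of finding spin-up along an axis at angle θ to the initial spin direction is cos²(θ/2); spin-down is sin²(θ/2).
θ = 150°, so P = sin²(75°) ≈ 0.933.

0.933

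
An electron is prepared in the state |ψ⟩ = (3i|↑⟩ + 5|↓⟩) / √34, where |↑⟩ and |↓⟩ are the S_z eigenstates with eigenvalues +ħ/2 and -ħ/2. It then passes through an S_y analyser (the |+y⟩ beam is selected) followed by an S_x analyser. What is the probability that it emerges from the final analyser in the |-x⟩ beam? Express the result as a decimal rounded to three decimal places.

0.029

First analyser (S_y): P(|+y⟩) = |⟨+y|ψ⟩|² = 4/68.
After stage 1 the state is |+y⟩; P(|-x⟩) = |⟨-x|+y⟩|² = 1/2.
Joint probability = 4/68 × 1/2 = 0.029.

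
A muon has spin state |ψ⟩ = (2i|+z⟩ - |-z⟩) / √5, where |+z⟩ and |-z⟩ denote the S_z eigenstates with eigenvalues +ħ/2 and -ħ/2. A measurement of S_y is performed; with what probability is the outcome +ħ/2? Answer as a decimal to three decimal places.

|+y⟩ = (|+z⟩ + i|-z⟩)/√2, so ⟨+y|ψ⟩ = (3i) / (√2·√5).
P = |3i|² / 10 = 9/10.

0.900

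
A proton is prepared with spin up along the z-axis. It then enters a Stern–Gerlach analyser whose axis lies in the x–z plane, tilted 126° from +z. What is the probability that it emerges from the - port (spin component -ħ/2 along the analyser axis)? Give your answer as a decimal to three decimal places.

For spin-½, the probability of finding spin-up along an axis at angle θ to the initial spin direction is cos²(θ/2); spin-down is sin²(θ/2).
θ = 126°, so P = sin²(63°) ≈ 0.794.

0.794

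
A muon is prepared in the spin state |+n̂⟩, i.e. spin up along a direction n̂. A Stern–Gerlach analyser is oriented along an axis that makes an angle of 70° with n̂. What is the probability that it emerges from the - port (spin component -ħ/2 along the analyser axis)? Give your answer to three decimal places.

0.329

For spin-½, the probability of finding spin-up along an axis at angle θ to the initial spin direction is cos²(θ/2); spin-down is sin²(θ/2).
θ = 70°, so P = sin²(35°) ≈ 0.329.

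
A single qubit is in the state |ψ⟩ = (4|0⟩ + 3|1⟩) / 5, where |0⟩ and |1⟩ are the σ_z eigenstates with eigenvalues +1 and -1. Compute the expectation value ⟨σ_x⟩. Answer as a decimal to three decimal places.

0.960

⟨σ_x⟩ = 2 Re(a* b)/(|a|²+|b|²) with a = 4, b = 3.
a* b = 12, so ⟨σ_x⟩ = 24/25.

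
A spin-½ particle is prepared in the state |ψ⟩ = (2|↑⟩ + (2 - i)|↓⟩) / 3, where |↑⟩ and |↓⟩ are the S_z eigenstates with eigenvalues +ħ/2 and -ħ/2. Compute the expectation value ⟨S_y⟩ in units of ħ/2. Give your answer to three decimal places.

-0.444

⟨σ_y⟩ = 2 Im(a* b)/(|a|²+|b|²) with a = 2, b = (2 - i).
a* b = (4 - 2i), so ⟨σ_y⟩ = -4/9.
⟨S_y⟩ = (ħ/2)·⟨σ_y⟩.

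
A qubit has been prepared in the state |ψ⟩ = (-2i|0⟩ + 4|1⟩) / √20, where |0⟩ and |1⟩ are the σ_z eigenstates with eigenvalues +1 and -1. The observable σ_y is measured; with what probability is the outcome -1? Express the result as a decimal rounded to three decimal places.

|-y⟩ = (|0⟩ - i|1⟩)/√2, so ⟨-y|ψ⟩ = (2i) / (√2·√20).
P = |2i|² / 40 = 4/40.

0.100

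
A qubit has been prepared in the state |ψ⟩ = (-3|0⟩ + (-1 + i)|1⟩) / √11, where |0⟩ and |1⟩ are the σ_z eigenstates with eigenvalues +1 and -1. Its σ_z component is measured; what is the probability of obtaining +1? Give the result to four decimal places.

The +1 outcome corresponds to |0⟩. Its amplitude in |ψ⟩ is -3/√11.
P = |-3|² / 11 = 9/11.

0.8182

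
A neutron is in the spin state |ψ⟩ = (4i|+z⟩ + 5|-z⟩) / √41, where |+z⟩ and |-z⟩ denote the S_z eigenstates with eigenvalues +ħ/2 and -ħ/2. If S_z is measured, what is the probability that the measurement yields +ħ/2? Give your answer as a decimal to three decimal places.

The +ħ/2 outcome corresponds to |+z⟩. Its amplitude in |ψ⟩ is 4i/√41.
P = |4i|² / 41 = 16/41.

0.390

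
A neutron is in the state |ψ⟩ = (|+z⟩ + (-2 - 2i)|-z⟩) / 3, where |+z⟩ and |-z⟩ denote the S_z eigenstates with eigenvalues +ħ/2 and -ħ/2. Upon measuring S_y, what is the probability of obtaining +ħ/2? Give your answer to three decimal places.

|+y⟩ = (|+z⟩ + i|-z⟩)/√2, so ⟨+y|ψ⟩ = (-1 + 2i) / (√2·3).
P = |-1 + 2i|² / 18 = 5/18.

0.278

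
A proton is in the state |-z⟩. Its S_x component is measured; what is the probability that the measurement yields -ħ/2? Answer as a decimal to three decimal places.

In the S_z basis, |-z⟩ = |↓⟩ and |-x⟩ = (|↑⟩ - |↓⟩)/√2.
|⟨-x|-z⟩|² = 1/2.

0.500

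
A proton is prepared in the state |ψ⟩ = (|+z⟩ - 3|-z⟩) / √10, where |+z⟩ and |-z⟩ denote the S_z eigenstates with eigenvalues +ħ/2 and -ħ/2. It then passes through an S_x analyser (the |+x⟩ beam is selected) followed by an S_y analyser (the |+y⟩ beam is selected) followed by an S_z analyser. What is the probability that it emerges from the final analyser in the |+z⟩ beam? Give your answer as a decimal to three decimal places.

0.050

First analyser (S_x): P(|+x⟩) = |⟨+x|ψ⟩|² = 4/20.
After stage 1 the state is |+x⟩; P(|+y⟩) = |⟨+y|+x⟩|² = 1/2.
After stage 2 the state is |+y⟩; P(|+z⟩) = |⟨+z|+y⟩|² = 1/2.
Joint probability = 4/20 × 1/2 × 1/2 = 0.050.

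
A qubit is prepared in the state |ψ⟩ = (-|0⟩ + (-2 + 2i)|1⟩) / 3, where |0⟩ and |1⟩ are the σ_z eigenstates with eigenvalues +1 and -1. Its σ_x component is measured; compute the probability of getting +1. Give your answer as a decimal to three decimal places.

0.722

|+x⟩ = (|0⟩ + |1⟩)/√2, so ⟨+x|ψ⟩ = (-3 + 2i) / (√2·3).
P = |-3 + 2i|² / 18 = 13/18.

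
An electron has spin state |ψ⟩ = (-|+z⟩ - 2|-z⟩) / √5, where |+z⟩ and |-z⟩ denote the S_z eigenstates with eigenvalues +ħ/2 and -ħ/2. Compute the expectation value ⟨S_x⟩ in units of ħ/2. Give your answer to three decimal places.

⟨σ_x⟩ = 2 Re(a* b)/(|a|²+|b|²) with a = -1, b = -2.
a* b = 2, so ⟨σ_x⟩ = 4/5.
⟨S_x⟩ = (ħ/2)·⟨σ_x⟩.

0.800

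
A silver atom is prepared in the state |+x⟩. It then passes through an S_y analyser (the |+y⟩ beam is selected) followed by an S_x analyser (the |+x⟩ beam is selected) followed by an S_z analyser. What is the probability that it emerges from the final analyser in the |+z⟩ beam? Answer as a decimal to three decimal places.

First analyser (S_y): from |+x⟩, P(|+y⟩) = 1/2.
After stage 1 the state is |+y⟩; P(|+x⟩) = |⟨+x|+y⟩|² = 1/2.
After stage 2 the state is |+x⟩; P(|+z⟩) = |⟨+z|+x⟩|² = 1/2.
Joint probability = 1/2 × 1/2 × 1/2 = 0.125.

0.125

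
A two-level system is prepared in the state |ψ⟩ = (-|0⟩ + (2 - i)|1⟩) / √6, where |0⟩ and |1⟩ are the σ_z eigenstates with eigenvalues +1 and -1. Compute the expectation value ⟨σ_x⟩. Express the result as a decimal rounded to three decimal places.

⟨σ_x⟩ = 2 Re(a* b)/(|a|²+|b|²) with a = -1, b = (2 - i).
a* b = (-2 + i), so ⟨σ_x⟩ = -4/6.

-0.667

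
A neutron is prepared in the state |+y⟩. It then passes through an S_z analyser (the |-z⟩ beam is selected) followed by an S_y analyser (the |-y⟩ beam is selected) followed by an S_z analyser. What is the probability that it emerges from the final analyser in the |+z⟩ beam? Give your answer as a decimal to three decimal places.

First analyser (S_z): from |+y⟩, P(|-z⟩) = 1/2.
After stage 1 the state is |-z⟩; P(|-y⟩) = |⟨-y|-z⟩|² = 1/2.
After stage 2 the state is |-y⟩; P(|+z⟩) = |⟨+z|-y⟩|² = 1/2.
Joint probability = 1/2 × 1/2 × 1/2 = 0.125.

0.125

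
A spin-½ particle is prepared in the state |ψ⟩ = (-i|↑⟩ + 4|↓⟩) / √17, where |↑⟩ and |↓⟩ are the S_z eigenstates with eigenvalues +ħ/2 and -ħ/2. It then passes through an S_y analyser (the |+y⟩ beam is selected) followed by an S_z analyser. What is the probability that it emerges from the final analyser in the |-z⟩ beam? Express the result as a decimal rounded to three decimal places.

0.368

First analyser (S_y): P(|+y⟩) = |⟨+y|ψ⟩|² = 25/34.
After stage 1 the state is |+y⟩; P(|-z⟩) = |⟨-z|+y⟩|² = 1/2.
Joint probability = 25/34 × 1/2 = 0.368.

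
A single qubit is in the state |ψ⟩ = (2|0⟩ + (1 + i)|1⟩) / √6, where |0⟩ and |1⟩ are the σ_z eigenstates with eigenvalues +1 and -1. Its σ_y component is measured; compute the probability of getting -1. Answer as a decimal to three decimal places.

|-y⟩ = (|0⟩ - i|1⟩)/√2, so ⟨-y|ψ⟩ = (1 + i) / (√2·√6).
P = |1 + i|² / 12 = 2/12.

0.167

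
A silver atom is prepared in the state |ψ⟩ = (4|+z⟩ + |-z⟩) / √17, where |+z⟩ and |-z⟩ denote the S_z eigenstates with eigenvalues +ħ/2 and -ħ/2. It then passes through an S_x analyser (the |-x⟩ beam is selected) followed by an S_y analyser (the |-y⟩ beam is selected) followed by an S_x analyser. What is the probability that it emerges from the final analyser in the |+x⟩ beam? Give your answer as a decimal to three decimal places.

0.066

First analyser (S_x): P(|-x⟩) = |⟨-x|ψ⟩|² = 9/34.
After stage 1 the state is |-x⟩; P(|-y⟩) = |⟨-y|-x⟩|² = 1/2.
After stage 2 the state is |-y⟩; P(|+x⟩) = |⟨+x|-y⟩|² = 1/2.
Joint probability = 9/34 × 1/2 × 1/2 = 0.066.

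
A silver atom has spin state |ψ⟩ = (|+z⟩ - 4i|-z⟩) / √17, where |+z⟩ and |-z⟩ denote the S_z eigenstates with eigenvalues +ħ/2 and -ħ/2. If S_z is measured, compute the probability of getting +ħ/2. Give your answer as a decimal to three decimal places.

0.059

The +ħ/2 outcome corresponds to |+z⟩. Its amplitude in |ψ⟩ is 1/√17.
P = |1|² / 17 = 1/17.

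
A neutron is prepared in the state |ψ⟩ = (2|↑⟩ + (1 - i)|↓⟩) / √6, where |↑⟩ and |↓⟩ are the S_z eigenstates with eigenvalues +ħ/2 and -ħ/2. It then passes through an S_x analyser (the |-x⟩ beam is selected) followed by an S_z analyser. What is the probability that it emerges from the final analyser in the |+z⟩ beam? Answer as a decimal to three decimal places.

First analyser (S_x): P(|-x⟩) = |⟨-x|ψ⟩|² = 2/12.
After stage 1 the state is |-x⟩; P(|+z⟩) = |⟨+z|-x⟩|² = 1/2.
Joint probability = 2/12 × 1/2 = 0.083.

0.083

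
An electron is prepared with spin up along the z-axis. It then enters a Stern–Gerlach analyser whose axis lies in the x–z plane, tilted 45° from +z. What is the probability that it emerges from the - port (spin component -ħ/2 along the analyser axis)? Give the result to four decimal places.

0.1464

For spin-½, the probability of finding spin-up along an axis at angle θ to the initial spin direction is cos²(θ/2); spin-down is sin²(θ/2).
θ = 45°, so P = sin²(22.5°) ≈ 0.1464.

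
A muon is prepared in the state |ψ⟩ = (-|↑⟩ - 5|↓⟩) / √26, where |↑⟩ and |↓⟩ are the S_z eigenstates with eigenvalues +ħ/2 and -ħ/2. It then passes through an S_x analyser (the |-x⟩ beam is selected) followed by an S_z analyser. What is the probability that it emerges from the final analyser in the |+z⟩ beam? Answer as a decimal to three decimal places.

First analyser (S_x): P(|-x⟩) = |⟨-x|ψ⟩|² = 16/52.
After stage 1 the state is |-x⟩; P(|+z⟩) = |⟨+z|-x⟩|² = 1/2.
Joint probability = 16/52 × 1/2 = 0.154.

0.154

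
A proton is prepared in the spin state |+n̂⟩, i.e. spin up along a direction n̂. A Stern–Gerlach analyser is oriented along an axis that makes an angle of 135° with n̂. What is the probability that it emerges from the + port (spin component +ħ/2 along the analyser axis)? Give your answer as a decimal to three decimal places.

0.146

For spin-½, the probability of finding spin-up along an axis at angle θ to the initial spin direction is cos²(θ/2); spin-down is sin²(θ/2).
θ = 135°, so P = cos²(67.5°) ≈ 0.146.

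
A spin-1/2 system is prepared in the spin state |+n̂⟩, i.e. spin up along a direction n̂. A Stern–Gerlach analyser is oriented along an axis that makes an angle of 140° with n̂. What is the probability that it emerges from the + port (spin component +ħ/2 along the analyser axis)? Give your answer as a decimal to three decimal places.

0.117

For spin-½, the probability of finding spin-up along an axis at angle θ to the initial spin direction is cos²(θ/2); spin-down is sin²(θ/2).
θ = 140°, so P = cos²(70°) ≈ 0.117.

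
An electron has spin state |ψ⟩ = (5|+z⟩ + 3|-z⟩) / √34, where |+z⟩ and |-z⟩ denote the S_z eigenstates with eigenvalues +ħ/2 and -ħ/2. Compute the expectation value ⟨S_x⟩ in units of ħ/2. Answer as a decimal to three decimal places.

0.882

⟨σ_x⟩ = 2 Re(a* b)/(|a|²+|b|²) with a = 5, b = 3.
a* b = 15, so ⟨σ_x⟩ = 30/34.
⟨S_x⟩ = (ħ/2)·⟨σ_x⟩.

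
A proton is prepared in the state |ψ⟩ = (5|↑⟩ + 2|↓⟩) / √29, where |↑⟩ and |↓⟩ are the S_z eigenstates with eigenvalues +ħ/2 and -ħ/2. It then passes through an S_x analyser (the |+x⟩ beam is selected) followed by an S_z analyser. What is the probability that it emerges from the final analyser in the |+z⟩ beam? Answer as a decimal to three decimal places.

First analyser (S_x): P(|+x⟩) = |⟨+x|ψ⟩|² = 49/58.
After stage 1 the state is |+x⟩; P(|+z⟩) = |⟨+z|+x⟩|² = 1/2.
Joint probability = 49/58 × 1/2 = 0.422.

0.422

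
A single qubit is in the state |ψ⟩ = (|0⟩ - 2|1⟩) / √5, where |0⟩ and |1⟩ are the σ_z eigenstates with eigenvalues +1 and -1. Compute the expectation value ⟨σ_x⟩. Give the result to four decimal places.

-0.8000

⟨σ_x⟩ = 2 Re(a* b)/(|a|²+|b|²) with a = 1, b = -2.
a* b = -2, so ⟨σ_x⟩ = -4/5.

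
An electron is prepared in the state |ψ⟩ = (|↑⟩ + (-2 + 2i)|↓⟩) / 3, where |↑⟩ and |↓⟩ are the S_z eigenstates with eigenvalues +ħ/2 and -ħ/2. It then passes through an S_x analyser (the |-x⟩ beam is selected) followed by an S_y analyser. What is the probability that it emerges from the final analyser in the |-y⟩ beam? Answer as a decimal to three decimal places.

First analyser (S_x): P(|-x⟩) = |⟨-x|ψ⟩|² = 13/18.
After stage 1 the state is |-x⟩; P(|-y⟩) = |⟨-y|-x⟩|² = 1/2.
Joint probability = 13/18 × 1/2 = 0.361.

0.361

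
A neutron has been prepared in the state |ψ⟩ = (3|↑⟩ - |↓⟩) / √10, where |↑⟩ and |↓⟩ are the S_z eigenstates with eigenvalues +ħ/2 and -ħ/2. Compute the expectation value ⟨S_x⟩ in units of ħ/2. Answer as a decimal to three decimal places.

⟨σ_x⟩ = 2 Re(a* b)/(|a|²+|b|²) with a = 3, b = -1.
a* b = -3, so ⟨σ_x⟩ = -6/10.
⟨S_x⟩ = (ħ/2)·⟨σ_x⟩.

-0.600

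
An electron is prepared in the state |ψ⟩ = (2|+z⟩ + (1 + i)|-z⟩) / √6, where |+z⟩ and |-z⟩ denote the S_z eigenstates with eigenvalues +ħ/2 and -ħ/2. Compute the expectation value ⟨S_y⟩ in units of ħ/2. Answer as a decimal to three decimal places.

0.667

⟨σ_y⟩ = 2 Im(a* b)/(|a|²+|b|²) with a = 2, b = (1 + i).
a* b = (2 + 2i), so ⟨σ_y⟩ = 4/6.
⟨S_y⟩ = (ħ/2)·⟨σ_y⟩.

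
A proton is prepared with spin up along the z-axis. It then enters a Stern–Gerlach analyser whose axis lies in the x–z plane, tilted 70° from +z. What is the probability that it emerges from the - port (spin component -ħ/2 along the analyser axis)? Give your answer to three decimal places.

For spin-½, the probability of finding spin-up along an axis at angle θ to the initial spin direction is cos²(θ/2); spin-down is sin²(θ/2).
θ = 70°, so P = sin²(35°) ≈ 0.329.

0.329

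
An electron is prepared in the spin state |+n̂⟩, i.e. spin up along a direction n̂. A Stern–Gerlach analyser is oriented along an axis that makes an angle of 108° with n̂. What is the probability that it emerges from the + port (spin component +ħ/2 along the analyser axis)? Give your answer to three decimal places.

For spin-½, the probability of finding spin-up along an axis at angle θ to the initial spin direction is cos²(θ/2); spin-down is sin²(θ/2).
θ = 108°, so P = cos²(54°) ≈ 0.345.

0.345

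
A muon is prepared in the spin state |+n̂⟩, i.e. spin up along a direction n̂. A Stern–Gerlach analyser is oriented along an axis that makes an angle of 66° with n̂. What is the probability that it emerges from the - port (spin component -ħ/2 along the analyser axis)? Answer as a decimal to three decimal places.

For spin-½, the probability of finding spin-up along an axis at angle θ to the initial spin direction is cos²(θ/2); spin-down is sin²(θ/2).
θ = 66°, so P = sin²(33°) ≈ 0.297.

0.297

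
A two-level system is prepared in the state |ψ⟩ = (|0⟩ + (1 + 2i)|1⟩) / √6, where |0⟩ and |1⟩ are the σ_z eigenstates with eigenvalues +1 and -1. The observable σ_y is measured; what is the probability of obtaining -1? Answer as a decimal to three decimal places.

|-y⟩ = (|0⟩ - i|1⟩)/√2, so ⟨-y|ψ⟩ = (-1 + i) / (√2·√6).
P = |-1 + i|² / 12 = 2/12.

0.167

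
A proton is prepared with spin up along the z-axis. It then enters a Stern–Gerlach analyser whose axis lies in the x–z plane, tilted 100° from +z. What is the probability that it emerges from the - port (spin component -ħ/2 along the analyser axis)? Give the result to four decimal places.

For spin-½, the probability of finding spin-up along an axis at angle θ to the initial spin direction is cos²(θ/2); spin-down is sin²(θ/2).
θ = 100°, so P = sin²(50°) ≈ 0.5868.

0.5868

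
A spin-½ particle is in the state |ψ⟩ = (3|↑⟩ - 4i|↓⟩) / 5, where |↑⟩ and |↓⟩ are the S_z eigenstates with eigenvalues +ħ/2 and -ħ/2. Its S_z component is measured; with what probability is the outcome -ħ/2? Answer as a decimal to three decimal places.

0.640

The -ħ/2 outcome corresponds to |↓⟩. Its amplitude in |ψ⟩ is -4i/5.
P = |-4i|² / 25 = 16/25.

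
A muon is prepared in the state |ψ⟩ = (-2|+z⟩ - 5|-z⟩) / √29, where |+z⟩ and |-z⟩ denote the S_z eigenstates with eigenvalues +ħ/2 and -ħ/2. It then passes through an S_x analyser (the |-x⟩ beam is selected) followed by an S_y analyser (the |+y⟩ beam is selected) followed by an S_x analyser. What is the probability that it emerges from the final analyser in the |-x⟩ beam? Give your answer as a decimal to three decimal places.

First analyser (S_x): P(|-x⟩) = |⟨-x|ψ⟩|² = 9/58.
After stage 1 the state is |-x⟩; P(|+y⟩) = |⟨+y|-x⟩|² = 1/2.
After stage 2 the state is |+y⟩; P(|-x⟩) = |⟨-x|+y⟩|² = 1/2.
Joint probability = 9/58 × 1/2 × 1/2 = 0.039.

0.039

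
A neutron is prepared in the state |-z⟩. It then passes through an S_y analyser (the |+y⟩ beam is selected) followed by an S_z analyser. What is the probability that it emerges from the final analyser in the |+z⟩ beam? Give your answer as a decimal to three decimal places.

First analyser (S_y): from |-z⟩, P(|+y⟩) = 1/2.
After stage 1 the state is |+y⟩; P(|+z⟩) = |⟨+z|+y⟩|² = 1/2.
Joint probability = 1/2 × 1/2 = 0.250.

0.250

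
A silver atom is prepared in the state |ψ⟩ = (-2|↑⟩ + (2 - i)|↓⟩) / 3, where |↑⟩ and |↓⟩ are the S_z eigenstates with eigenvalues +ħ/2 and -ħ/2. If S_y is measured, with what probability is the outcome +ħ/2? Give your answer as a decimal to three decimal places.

0.722

|+y⟩ = (|↑⟩ + i|↓⟩)/√2, so ⟨+y|ψ⟩ = (-3 - 2i) / (√2·3).
P = |-3 - 2i|² / 18 = 13/18.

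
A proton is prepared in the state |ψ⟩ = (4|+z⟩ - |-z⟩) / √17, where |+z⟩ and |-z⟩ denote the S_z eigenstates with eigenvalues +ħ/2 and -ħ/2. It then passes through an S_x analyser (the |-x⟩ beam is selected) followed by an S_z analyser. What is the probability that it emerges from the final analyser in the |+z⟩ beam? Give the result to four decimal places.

First analyser (S_x): P(|-x⟩) = |⟨-x|ψ⟩|² = 25/34.
After stage 1 the state is |-x⟩; P(|+z⟩) = |⟨+z|-x⟩|² = 1/2.
Joint probability = 25/34 × 1/2 = 0.3676.

0.3676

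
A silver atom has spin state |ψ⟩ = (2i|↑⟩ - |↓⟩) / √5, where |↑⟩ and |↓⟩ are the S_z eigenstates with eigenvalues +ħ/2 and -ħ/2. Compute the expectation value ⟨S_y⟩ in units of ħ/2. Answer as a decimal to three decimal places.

0.800

⟨σ_y⟩ = 2 Im(a* b)/(|a|²+|b|²) with a = 2i, b = -1.
a* b = 2i, so ⟨σ_y⟩ = 4/5.
⟨S_y⟩ = (ħ/2)·⟨σ_y⟩.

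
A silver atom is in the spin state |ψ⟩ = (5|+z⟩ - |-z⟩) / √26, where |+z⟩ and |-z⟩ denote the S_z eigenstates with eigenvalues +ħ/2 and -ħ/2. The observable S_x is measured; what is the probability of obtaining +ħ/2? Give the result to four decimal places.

|+x⟩ = (|+z⟩ + |-z⟩)/√2, so ⟨+x|ψ⟩ = (4) / (√2·√26).
P = |4|² / 52 = 16/52.

0.3077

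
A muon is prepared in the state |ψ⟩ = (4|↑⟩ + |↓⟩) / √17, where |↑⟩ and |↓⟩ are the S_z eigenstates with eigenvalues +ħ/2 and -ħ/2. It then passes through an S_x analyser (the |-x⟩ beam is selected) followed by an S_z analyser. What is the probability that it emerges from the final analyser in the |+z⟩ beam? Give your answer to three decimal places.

0.132

First analyser (S_x): P(|-x⟩) = |⟨-x|ψ⟩|² = 9/34.
After stage 1 the state is |-x⟩; P(|+z⟩) = |⟨+z|-x⟩|² = 1/2.
Joint probability = 9/34 × 1/2 = 0.132.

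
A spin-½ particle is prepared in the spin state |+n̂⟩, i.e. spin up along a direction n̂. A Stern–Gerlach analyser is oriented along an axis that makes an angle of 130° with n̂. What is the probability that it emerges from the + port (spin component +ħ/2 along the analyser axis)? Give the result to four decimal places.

For spin-½, the probability of finding spin-up along an axis at angle θ to the initial spin direction is cos²(θ/2); spin-down is sin²(θ/2).
θ = 130°, so P = cos²(65°) ≈ 0.1786.

0.1786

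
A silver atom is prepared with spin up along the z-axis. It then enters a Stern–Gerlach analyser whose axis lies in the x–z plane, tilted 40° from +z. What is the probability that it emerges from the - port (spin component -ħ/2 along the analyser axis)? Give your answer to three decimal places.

0.117

For spin-½, the probability of finding spin-up along an axis at angle θ to the initial spin direction is cos²(θ/2); spin-down is sin²(θ/2).
θ = 40°, so P = sin²(20°) ≈ 0.117.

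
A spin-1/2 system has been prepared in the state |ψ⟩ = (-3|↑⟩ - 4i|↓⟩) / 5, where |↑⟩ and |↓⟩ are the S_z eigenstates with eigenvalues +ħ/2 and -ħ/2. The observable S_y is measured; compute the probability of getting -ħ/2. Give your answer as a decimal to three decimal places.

0.020

|-y⟩ = (|↑⟩ - i|↓⟩)/√2, so ⟨-y|ψ⟩ = (1) / (√2·5).
P = |1|² / 50 = 1/50.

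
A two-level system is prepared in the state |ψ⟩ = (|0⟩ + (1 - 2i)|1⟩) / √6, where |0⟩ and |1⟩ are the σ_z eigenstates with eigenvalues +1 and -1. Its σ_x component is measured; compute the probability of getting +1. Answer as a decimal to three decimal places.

0.667

|+x⟩ = (|0⟩ + |1⟩)/√2, so ⟨+x|ψ⟩ = (2 - 2i) / (√2·√6).
P = |2 - 2i|² / 12 = 8/12.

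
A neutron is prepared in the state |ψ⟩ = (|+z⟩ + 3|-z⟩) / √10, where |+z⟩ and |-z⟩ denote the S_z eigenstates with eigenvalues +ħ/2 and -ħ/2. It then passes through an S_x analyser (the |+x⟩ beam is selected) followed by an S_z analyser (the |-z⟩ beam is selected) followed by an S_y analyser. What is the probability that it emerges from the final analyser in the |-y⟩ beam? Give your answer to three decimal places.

0.200

First analyser (S_x): P(|+x⟩) = |⟨+x|ψ⟩|² = 16/20.
After stage 1 the state is |+x⟩; P(|-z⟩) = |⟨-z|+x⟩|² = 1/2.
After stage 2 the state is |-z⟩; P(|-y⟩) = |⟨-y|-z⟩|² = 1/2.
Joint probability = 16/20 × 1/2 × 1/2 = 0.200.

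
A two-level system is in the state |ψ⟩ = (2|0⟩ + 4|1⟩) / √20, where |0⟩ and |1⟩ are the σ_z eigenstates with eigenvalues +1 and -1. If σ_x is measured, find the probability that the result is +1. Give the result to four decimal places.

|+x⟩ = (|0⟩ + |1⟩)/√2, so ⟨+x|ψ⟩ = (6) / (√2·√20).
P = |6|² / 40 = 36/40.

0.9000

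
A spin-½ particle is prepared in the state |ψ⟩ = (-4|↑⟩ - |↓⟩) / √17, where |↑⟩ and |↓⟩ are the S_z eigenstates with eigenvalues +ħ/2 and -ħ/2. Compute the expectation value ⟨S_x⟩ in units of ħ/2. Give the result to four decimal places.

⟨σ_x⟩ = 2 Re(a* b)/(|a|²+|b|²) with a = -4, b = -1.
a* b = 4, so ⟨σ_x⟩ = 8/17.
⟨S_x⟩ = (ħ/2)·⟨σ_x⟩.

0.4706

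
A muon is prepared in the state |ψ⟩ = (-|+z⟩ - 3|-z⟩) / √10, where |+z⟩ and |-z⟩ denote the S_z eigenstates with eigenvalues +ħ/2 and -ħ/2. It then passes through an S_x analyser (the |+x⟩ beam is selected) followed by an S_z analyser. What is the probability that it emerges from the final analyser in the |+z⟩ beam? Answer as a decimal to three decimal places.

First analyser (S_x): P(|+x⟩) = |⟨+x|ψ⟩|² = 16/20.
After stage 1 the state is |+x⟩; P(|+z⟩) = |⟨+z|+x⟩|² = 1/2.
Joint probability = 16/20 × 1/2 = 0.400.

0.400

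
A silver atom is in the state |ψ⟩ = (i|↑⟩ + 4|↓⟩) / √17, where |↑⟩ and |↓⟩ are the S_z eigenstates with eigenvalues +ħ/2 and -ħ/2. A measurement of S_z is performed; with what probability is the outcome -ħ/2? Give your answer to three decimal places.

The -ħ/2 outcome corresponds to |↓⟩. Its amplitude in |ψ⟩ is 4/√17.
P = |4|² / 17 = 16/17.

0.941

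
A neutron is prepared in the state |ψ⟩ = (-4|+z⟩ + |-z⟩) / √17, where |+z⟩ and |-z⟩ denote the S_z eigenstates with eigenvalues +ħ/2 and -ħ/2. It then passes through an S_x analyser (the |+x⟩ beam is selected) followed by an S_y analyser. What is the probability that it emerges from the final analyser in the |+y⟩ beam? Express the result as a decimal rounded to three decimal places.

First analyser (S_x): P(|+x⟩) = |⟨+x|ψ⟩|² = 9/34.
After stage 1 the state is |+x⟩; P(|+y⟩) = |⟨+y|+x⟩|² = 1/2.
Joint probability = 9/34 × 1/2 = 0.132.

0.132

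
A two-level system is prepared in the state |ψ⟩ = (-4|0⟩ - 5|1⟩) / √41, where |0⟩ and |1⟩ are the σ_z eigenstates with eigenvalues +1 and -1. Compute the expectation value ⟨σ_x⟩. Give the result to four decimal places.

⟨σ_x⟩ = 2 Re(a* b)/(|a|²+|b|²) with a = -4, b = -5.
a* b = 20, so ⟨σ_x⟩ = 40/41.

0.9756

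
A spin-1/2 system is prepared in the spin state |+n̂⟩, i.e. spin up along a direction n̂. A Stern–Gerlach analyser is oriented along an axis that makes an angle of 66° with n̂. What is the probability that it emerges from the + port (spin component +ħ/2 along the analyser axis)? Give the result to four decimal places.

0.7034

For spin-½, the probability of finding spin-up along an axis at angle θ to the initial spin direction is cos²(θ/2); spin-down is sin²(θ/2).
θ = 66°, so P = cos²(33°) ≈ 0.7034.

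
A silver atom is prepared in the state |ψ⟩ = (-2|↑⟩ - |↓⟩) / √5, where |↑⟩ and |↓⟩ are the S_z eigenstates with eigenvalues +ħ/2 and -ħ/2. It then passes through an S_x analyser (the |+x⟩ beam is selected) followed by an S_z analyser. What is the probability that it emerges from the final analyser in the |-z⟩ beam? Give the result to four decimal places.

First analyser (S_x): P(|+x⟩) = |⟨+x|ψ⟩|² = 9/10.
After stage 1 the state is |+x⟩; P(|-z⟩) = |⟨-z|+x⟩|² = 1/2.
Joint probability = 9/10 × 1/2 = 0.4500.

0.4500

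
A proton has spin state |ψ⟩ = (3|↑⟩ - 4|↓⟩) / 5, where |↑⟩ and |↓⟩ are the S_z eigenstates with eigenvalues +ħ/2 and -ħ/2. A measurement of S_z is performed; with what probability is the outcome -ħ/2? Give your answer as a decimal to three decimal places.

The -ħ/2 outcome corresponds to |↓⟩. Its amplitude in |ψ⟩ is -4/5.
P = |-4|² / 25 = 16/25.

0.640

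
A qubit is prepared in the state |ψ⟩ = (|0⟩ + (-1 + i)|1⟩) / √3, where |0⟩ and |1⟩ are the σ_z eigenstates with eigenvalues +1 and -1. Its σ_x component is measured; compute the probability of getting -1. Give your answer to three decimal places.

0.833

|-x⟩ = (|0⟩ - |1⟩)/√2, so ⟨-x|ψ⟩ = (2 - i) / (√2·√3).
P = |2 - i|² / 6 = 5/6.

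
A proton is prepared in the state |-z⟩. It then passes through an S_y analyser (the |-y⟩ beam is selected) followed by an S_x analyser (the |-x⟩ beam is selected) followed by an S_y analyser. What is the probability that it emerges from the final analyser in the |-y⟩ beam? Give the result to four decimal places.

First analyser (S_y): from |-z⟩, P(|-y⟩) = 1/2.
After stage 1 the state is |-y⟩; P(|-x⟩) = |⟨-x|-y⟩|² = 1/2.
After stage 2 the state is |-x⟩; P(|-y⟩) = |⟨-y|-x⟩|² = 1/2.
Joint probability = 1/2 × 1/2 × 1/2 = 0.1250.

0.1250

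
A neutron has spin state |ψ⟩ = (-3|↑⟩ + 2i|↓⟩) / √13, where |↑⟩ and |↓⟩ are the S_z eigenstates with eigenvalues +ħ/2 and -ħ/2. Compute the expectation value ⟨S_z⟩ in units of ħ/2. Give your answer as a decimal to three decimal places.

0.385

⟨σ_z⟩ = |a|² - |b|² divided by |a|²+|b|², with a, b the |↑⟩, |↓⟩ amplitudes.
= (9 - 4)/13 = 5/13.
⟨S_z⟩ = (ħ/2)·⟨σ_z⟩.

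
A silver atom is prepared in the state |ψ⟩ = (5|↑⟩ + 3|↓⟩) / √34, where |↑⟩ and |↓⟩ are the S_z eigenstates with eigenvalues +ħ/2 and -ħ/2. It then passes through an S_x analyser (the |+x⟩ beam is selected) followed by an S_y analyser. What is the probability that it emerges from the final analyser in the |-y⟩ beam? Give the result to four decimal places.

First analyser (S_x): P(|+x⟩) = |⟨+x|ψ⟩|² = 64/68.
After stage 1 the state is |+x⟩; P(|-y⟩) = |⟨-y|+x⟩|² = 1/2.
Joint probability = 64/68 × 1/2 = 0.4706.

0.4706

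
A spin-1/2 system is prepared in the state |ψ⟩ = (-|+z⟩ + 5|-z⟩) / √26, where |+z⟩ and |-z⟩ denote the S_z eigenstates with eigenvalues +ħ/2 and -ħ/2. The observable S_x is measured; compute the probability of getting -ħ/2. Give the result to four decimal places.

|-x⟩ = (|+z⟩ - |-z⟩)/√2, so ⟨-x|ψ⟩ = (-6) / (√2·√26).
P = |-6|² / 52 = 36/52.

0.6923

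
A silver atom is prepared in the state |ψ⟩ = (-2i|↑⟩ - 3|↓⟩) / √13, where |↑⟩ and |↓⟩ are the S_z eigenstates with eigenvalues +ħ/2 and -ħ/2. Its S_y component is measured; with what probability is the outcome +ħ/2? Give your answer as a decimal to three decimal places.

|+y⟩ = (|↑⟩ + i|↓⟩)/√2, so ⟨+y|ψ⟩ = (i) / (√2·√13).
P = |i|² / 26 = 1/26.

0.038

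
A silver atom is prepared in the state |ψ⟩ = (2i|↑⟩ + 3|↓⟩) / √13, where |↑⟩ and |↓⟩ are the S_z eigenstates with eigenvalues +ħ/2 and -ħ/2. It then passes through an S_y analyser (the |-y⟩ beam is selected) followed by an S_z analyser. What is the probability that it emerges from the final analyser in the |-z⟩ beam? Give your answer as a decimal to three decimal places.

First analyser (S_y): P(|-y⟩) = |⟨-y|ψ⟩|² = 25/26.
After stage 1 the state is |-y⟩; P(|-z⟩) = |⟨-z|-y⟩|² = 1/2.
Joint probability = 25/26 × 1/2 = 0.481.

0.481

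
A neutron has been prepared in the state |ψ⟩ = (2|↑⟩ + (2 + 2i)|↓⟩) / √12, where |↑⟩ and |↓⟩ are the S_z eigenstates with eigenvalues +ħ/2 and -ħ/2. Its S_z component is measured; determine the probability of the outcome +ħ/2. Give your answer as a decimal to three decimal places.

The +ħ/2 outcome corresponds to |↑⟩. Its amplitude in |ψ⟩ is 2/√12.
P = |2|² / 12 = 4/12.

0.333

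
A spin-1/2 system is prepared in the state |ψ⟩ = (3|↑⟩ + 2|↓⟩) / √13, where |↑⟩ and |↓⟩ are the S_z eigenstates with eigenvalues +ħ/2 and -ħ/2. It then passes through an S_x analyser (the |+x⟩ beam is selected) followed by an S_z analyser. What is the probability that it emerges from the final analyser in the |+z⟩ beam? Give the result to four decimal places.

First analyser (S_x): P(|+x⟩) = |⟨+x|ψ⟩|² = 25/26.
After stage 1 the state is |+x⟩; P(|+z⟩) = |⟨+z|+x⟩|² = 1/2.
Joint probability = 25/26 × 1/2 = 0.4808.

0.4808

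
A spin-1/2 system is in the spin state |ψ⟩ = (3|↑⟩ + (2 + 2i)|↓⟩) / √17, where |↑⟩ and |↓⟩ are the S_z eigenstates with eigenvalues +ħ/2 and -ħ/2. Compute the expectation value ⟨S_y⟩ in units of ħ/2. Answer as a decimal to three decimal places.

⟨σ_y⟩ = 2 Im(a* b)/(|a|²+|b|²) with a = 3, b = (2 + 2i).
a* b = (6 + 6i), so ⟨σ_y⟩ = 12/17.
⟨S_y⟩ = (ħ/2)·⟨σ_y⟩.

0.706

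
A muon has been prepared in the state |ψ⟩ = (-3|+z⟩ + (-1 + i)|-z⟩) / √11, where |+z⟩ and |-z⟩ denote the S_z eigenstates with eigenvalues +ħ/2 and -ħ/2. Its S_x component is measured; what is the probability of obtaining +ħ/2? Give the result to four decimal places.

|+x⟩ = (|+z⟩ + |-z⟩)/√2, so ⟨+x|ψ⟩ = (-4 + i) / (√2·√11).
P = |-4 + i|² / 22 = 17/22.

0.7727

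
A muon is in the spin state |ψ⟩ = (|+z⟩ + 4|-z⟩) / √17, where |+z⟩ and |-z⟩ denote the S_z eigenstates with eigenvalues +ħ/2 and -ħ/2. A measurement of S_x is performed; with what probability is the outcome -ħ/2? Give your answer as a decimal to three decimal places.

0.265

|-x⟩ = (|+z⟩ - |-z⟩)/√2, so ⟨-x|ψ⟩ = (-3) / (√2·√17).
P = |-3|² / 34 = 9/34.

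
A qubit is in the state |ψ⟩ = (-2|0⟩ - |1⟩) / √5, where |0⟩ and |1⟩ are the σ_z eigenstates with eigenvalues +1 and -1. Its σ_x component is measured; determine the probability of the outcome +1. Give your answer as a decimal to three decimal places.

|+x⟩ = (|0⟩ + |1⟩)/√2, so ⟨+x|ψ⟩ = (-3) / (√2·√5).
P = |-3|² / 10 = 9/10.

0.900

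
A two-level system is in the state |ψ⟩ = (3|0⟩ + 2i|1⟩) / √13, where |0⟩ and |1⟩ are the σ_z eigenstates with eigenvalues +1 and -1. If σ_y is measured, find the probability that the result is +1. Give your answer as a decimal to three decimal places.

0.962

|+y⟩ = (|0⟩ + i|1⟩)/√2, so ⟨+y|ψ⟩ = (5) / (√2·√13).
P = |5|² / 26 = 25/26.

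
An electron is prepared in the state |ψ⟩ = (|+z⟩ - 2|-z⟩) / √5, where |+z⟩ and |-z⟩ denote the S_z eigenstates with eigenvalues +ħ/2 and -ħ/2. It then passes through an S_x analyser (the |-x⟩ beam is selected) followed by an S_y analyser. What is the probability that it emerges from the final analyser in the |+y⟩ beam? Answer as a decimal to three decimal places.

First analyser (S_x): P(|-x⟩) = |⟨-x|ψ⟩|² = 9/10.
After stage 1 the state is |-x⟩; P(|+y⟩) = |⟨+y|-x⟩|² = 1/2.
Joint probability = 9/10 × 1/2 = 0.450.

0.450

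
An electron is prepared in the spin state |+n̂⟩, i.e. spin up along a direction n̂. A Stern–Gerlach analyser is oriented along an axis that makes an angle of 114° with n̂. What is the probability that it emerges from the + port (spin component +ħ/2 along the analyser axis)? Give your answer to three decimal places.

For spin-½, the probability of finding spin-up along an axis at angle θ to the initial spin direction is cos²(θ/2); spin-down is sin²(θ/2).
θ = 114°, so P = cos²(57°) ≈ 0.297.

0.297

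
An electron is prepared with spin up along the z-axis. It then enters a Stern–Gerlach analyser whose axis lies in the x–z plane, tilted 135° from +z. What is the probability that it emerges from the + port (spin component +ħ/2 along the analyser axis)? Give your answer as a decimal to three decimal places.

0.146

For spin-½, the probability of finding spin-up along an axis at angle θ to the initial spin direction is cos²(θ/2); spin-down is sin²(θ/2).
θ = 135°, so P = cos²(67.5°) ≈ 0.146.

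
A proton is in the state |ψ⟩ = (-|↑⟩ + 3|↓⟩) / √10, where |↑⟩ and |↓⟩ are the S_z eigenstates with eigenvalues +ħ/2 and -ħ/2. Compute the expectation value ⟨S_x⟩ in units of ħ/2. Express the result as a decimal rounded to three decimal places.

⟨σ_x⟩ = 2 Re(a* b)/(|a|²+|b|²) with a = -1, b = 3.
a* b = -3, so ⟨σ_x⟩ = -6/10.
⟨S_x⟩ = (ħ/2)·⟨σ_x⟩.

-0.600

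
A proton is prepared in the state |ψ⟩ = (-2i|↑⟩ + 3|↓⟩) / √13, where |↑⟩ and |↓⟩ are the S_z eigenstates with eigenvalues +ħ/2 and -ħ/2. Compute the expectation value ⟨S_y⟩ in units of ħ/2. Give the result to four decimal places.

0.9231

⟨σ_y⟩ = 2 Im(a* b)/(|a|²+|b|²) with a = -2i, b = 3.
a* b = 6i, so ⟨σ_y⟩ = 12/13.
⟨S_y⟩ = (ħ/2)·⟨σ_y⟩.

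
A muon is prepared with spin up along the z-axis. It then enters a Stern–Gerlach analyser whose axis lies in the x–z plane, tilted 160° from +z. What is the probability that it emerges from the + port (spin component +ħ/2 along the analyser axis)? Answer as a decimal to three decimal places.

0.030

For spin-½, the probability of finding spin-up along an axis at angle θ to the initial spin direction is cos²(θ/2); spin-down is sin²(θ/2).
θ = 160°, so P = cos²(80°) ≈ 0.030.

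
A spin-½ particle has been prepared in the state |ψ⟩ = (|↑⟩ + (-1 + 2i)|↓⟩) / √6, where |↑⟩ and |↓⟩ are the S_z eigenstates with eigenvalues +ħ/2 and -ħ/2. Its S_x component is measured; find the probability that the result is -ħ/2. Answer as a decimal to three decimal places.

0.667

|-x⟩ = (|↑⟩ - |↓⟩)/√2, so ⟨-x|ψ⟩ = (2 - 2i) / (√2·√6).
P = |2 - 2i|² / 12 = 8/12.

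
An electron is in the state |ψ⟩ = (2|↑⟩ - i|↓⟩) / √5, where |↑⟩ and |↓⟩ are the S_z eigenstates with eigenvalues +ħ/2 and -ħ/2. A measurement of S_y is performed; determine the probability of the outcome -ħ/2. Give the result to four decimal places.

|-y⟩ = (|↑⟩ - i|↓⟩)/√2, so ⟨-y|ψ⟩ = (3) / (√2·√5).
P = |3|² / 10 = 9/10.

0.9000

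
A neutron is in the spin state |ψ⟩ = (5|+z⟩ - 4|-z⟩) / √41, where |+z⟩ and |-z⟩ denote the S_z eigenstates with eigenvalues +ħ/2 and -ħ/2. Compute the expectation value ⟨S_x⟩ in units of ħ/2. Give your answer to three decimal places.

-0.976

⟨σ_x⟩ = 2 Re(a* b)/(|a|²+|b|²) with a = 5, b = -4.
a* b = -20, so ⟨σ_x⟩ = -40/41.
⟨S_x⟩ = (ħ/2)·⟨σ_x⟩.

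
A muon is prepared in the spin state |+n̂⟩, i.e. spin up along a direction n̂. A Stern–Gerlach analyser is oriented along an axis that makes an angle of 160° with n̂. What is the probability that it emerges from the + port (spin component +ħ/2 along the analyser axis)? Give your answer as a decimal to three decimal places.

0.030

For spin-½, the probability of finding spin-up along an axis at angle θ to the initial spin direction is cos²(θ/2); spin-down is sin²(θ/2).
θ = 160°, so P = cos²(80°) ≈ 0.030.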